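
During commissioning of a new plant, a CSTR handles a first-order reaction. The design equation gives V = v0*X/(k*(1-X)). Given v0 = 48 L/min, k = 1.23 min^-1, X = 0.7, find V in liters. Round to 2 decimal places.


V = v0 * X / (k * (1 - X))
V = 48 * 0.7 / (1.23 * (1 - 0.7))
V = 33.6 / (1.23 * 0.3)
V = 33.6 / 0.369
V = 91.06 L


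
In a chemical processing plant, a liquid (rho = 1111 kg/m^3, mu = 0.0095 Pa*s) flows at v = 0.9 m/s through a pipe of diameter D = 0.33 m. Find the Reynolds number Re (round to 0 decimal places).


Re = rho * v * D / mu
Re = 1111 * 0.9 * 0.33 / 0.0095
Re = 329.967 / 0.0095
Re = 34733


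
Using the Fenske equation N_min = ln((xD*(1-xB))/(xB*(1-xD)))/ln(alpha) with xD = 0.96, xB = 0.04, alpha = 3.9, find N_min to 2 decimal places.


N_min = ln((xD*(1-xB))/(xB*(1-xD))) / ln(alpha)
Numerator inside ln: 0.9216 / 0.0016 = 576.0
ln(576.0) = 6.356108
ln(alpha) = ln(3.9) = 1.360977
N_min = 6.356108 / 1.360977 = 4.67


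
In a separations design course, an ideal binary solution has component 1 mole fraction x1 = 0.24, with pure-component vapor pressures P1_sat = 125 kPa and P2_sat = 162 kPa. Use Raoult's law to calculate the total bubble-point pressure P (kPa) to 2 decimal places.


P = x1*P1_sat + x2*P2_sat
x2 = 1 - x1 = 1 - 0.24 = 0.76
P = 0.24*125 + 0.76*162
P = 30.0 + 123.12
P = 153.12 kPa


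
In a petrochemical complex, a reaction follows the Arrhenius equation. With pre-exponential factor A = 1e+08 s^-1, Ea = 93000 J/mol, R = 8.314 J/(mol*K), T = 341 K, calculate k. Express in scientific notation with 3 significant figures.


k = A * exp(-Ea/(R*T))
k = 1e+08 * exp(-93000 / (8.314 * 341))
k = 1e+08 * exp(-32.803377)
k = 5.67e-07


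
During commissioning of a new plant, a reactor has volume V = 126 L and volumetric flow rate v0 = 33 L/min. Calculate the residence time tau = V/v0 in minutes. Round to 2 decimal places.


tau = V / v0
tau = 126 / 33
tau = 3.82 min


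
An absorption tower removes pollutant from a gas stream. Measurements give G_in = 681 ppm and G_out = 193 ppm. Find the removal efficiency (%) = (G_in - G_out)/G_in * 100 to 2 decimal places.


Efficiency = (G_in - G_out) / G_in * 100%
Efficiency = (681 - 193) / 681 * 100
Efficiency = 488 / 681 * 100
Efficiency = 71.66%


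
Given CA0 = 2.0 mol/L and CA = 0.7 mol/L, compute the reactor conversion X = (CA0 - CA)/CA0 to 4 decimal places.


X = (CA0 - CA) / CA0
X = (2.0 - 0.7) / 2.0
X = 1.3 / 2.0
X = 0.6500


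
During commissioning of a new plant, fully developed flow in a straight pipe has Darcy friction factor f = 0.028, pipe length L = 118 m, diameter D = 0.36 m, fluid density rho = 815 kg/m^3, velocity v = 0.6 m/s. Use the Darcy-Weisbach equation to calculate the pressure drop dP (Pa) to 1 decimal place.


dP = f * (L/D) * (rho*v^2/2)
dP = 0.028 * (118/0.36) * (815*0.6^2/2)
L/D = 327.77777778
rho*v^2/2 = 815*0.36/2 = 146.7
dP = 0.028 * 327.77777778 * 146.7
dP = 1346.4 Pa


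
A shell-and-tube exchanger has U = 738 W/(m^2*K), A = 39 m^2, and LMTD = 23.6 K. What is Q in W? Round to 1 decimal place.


Q = U * A * LMTD
Q = 738 * 39 * 23.6
Q = 679255.2 W


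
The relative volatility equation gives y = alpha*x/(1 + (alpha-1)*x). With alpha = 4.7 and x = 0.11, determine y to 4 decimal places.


y = alpha*x / (1 + (alpha-1)*x)
y = 4.7*0.11 / (1 + (4.7-1)*0.11)
y = 0.517 / (1 + 0.407)
y = 0.517 / 1.407
y = 0.3674


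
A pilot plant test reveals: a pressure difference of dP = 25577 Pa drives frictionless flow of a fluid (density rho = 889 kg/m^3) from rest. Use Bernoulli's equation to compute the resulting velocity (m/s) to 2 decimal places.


v = sqrt(2*dP/rho)
v = sqrt(2*25577/889)
v = sqrt(57.541057)
v = 7.59 m/s


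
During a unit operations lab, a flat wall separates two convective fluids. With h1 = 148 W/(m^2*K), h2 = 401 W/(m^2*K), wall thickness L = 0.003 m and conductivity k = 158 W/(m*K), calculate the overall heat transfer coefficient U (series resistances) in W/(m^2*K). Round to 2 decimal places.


1/U = 1/h1 + L/k + 1/h2
1/U = 1/148 + 0.003/158 + 1/401
1/U = 0.0067567568 + 1.89873e-05 + 0.0024937656
1/U = 0.0092695097
U = 107.88 W/(m^2*K)


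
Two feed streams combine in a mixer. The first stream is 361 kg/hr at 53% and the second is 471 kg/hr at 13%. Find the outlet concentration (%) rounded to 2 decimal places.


Mass balance on solute: F1*x1 + F2*x2 = F3*x3
F3 = F1 + F2 = 361 + 471 = 832 kg/hr
x3 = (F1*x1 + F2*x2)/F3
x3 = (361*0.53 + 471*0.13) / 832
x3 = 30.36%


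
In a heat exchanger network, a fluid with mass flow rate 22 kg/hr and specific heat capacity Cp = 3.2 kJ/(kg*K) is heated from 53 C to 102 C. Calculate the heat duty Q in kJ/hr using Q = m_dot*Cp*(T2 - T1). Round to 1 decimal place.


Q = m_dot * Cp * (T2 - T1)
Q = 22 * 3.2 * (102 - 53)
Q = 22 * 3.2 * 49
Q = 3449.6 kJ/hr


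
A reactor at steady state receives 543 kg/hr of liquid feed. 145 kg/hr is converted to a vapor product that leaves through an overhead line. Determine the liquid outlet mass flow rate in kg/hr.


Steady-state mass balance on the main outlet: F_out = F_in - F_removed
F_out = 543 - 145
F_out = 398 kg/hr


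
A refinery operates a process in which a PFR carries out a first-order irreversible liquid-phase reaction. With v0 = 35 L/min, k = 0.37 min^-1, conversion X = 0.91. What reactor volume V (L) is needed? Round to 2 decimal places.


V = (v0/k) * ln(1/(1-X))
V = (35/0.37) * ln(1/(1-0.91))
V = 94.594595 * ln(11.111111)
V = 94.594595 * 2.407946
V = 227.78 L


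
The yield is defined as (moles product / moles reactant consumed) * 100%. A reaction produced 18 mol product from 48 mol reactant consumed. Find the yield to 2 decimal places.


Yield = (moles product / moles consumed) * 100%
Yield = (18 / 48) * 100
Yield = 0.375 * 100
Yield = 37.50%


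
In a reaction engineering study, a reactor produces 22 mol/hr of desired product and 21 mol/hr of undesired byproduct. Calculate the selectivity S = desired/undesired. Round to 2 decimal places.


S = desired product rate / undesired product rate
S = 22 / 21
S = 1.05


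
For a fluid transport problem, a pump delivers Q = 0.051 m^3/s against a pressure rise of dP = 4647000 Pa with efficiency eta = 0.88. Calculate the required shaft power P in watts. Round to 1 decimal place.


P = Q * dP / eta
P = 0.051 * 4647000 / 0.88
P = 236997.0 / 0.88
P = 269314.8 W


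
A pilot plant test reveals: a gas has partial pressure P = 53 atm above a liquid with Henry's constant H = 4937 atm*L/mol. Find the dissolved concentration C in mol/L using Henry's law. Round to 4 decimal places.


C = P / H
C = 53 / 4937
C = 0.0107 mol/L


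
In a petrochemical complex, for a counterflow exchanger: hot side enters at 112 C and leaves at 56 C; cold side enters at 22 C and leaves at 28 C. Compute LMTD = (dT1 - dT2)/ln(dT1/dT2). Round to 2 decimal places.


dT1 = Th_in - Tc_out = 112 - 28 = 84
dT2 = Th_out - Tc_in = 56 - 22 = 34
LMTD = (dT1 - dT2) / ln(dT1/dT2)
LMTD = (84 - 34) / ln(84/34)
LMTD = 55.28 K


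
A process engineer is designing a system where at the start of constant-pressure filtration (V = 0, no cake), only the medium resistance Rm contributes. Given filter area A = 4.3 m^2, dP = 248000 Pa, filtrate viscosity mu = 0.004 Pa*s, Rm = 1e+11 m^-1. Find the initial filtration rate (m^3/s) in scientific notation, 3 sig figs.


rate = A * dP / (mu * Rm)
rate = 4.3 * 248000 / (0.004 * 1e+11)
rate = 1066400.0 / 4.000e+08
rate = 2.67e-03 m^3/s


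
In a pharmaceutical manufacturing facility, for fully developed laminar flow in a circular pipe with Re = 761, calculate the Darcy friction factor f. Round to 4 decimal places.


f = 64 / Re
f = 64 / 761
f = 0.0841


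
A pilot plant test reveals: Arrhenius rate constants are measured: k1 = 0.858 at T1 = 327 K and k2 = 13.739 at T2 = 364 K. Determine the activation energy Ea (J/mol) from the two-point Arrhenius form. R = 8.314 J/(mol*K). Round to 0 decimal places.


Ea = R * ln(k2/k1) / (1/T1 - 1/T2)
ln(k2/k1) = ln(13.739/0.858) = 2.7733897
1/T1 - 1/T2 = 1/327 - 1/364 = 0.000310851228
Ea = 8.314 * 2.7733897 / 0.000310851228
Ea = 74177 J/mol


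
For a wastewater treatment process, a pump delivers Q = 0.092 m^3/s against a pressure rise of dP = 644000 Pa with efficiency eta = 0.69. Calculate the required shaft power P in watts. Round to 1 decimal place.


P = Q * dP / eta
P = 0.092 * 644000 / 0.69
P = 59248.0 / 0.69
P = 85866.7 W


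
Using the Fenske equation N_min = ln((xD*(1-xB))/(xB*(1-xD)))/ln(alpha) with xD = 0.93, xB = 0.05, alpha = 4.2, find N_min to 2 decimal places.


N_min = ln((xD*(1-xB))/(xB*(1-xD))) / ln(alpha)
Numerator inside ln: 0.8835 / 0.0035 = 252.428571
ln(252.428571) = 5.531128
ln(alpha) = ln(4.2) = 1.435085
N_min = 5.531128 / 1.435085 = 3.85


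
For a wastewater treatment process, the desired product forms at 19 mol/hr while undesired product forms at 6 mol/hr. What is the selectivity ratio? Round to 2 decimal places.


S = desired product rate / undesired product rate
S = 19 / 6
S = 3.17


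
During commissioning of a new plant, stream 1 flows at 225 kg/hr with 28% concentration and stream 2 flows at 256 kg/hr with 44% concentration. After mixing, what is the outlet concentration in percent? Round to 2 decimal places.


Mass balance on solute: F1*x1 + F2*x2 = F3*x3
F3 = F1 + F2 = 225 + 256 = 481 kg/hr
x3 = (F1*x1 + F2*x2)/F3
x3 = (225*0.28 + 256*0.44) / 481
x3 = 36.52%


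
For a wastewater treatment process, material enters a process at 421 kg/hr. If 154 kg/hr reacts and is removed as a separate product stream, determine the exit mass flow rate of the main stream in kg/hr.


Steady-state mass balance on the main outlet: F_out = F_in - F_removed
F_out = 421 - 154
F_out = 267 kg/hr


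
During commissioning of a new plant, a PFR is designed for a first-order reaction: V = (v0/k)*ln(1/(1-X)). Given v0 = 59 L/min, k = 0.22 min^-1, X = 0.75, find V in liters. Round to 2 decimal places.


V = (v0/k) * ln(1/(1-X))
V = (59/0.22) * ln(1/(1-0.75))
V = 268.181818 * ln(4.0)
V = 268.181818 * 1.386294
V = 371.78 L


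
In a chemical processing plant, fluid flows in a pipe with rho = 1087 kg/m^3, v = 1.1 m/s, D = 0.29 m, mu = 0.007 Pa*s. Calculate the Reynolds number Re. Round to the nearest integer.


Re = rho * v * D / mu
Re = 1087 * 1.1 * 0.29 / 0.007
Re = 346.753 / 0.007
Re = 49536


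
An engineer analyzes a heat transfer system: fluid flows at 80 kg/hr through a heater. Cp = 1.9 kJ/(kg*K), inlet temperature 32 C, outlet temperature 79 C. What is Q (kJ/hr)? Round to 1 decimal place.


Q = m_dot * Cp * (T2 - T1)
Q = 80 * 1.9 * (79 - 32)
Q = 80 * 1.9 * 47
Q = 7144.0 kJ/hr


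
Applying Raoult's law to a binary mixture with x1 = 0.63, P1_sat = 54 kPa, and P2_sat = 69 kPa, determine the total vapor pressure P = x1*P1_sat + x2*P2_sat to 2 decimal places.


P = x1*P1_sat + x2*P2_sat
x2 = 1 - x1 = 1 - 0.63 = 0.37
P = 0.63*54 + 0.37*69
P = 34.02 + 25.53
P = 59.55 kPa


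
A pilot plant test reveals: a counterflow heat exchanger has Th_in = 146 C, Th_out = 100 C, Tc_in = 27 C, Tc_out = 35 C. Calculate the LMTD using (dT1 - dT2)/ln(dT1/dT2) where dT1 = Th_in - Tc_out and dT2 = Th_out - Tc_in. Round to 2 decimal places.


dT1 = Th_in - Tc_out = 146 - 35 = 111
dT2 = Th_out - Tc_in = 100 - 27 = 73
LMTD = (dT1 - dT2) / ln(dT1/dT2)
LMTD = (111 - 73) / ln(111/73)
LMTD = 90.68 K


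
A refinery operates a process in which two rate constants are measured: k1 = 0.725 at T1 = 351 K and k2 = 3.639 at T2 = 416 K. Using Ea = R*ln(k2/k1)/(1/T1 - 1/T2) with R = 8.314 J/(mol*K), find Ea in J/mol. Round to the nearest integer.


Ea = R * ln(k2/k1) / (1/T1 - 1/T2)
ln(k2/k1) = ln(3.639/0.725) = 1.6132925
1/T1 - 1/T2 = 1/351 - 1/416 = 0.000445156695
Ea = 8.314 * 1.6132925 / 0.000445156695
Ea = 30131 J/mol


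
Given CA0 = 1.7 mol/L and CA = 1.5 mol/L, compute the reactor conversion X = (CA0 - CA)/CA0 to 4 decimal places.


X = (CA0 - CA) / CA0
X = (1.7 - 1.5) / 1.7
X = 0.2 / 1.7
X = 0.1176


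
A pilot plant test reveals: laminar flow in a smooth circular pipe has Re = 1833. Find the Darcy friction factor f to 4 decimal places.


f = 64 / Re
f = 64 / 1833
f = 0.0349


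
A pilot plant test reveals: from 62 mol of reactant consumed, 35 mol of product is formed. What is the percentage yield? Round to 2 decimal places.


Yield = (moles product / moles consumed) * 100%
Yield = (35 / 62) * 100
Yield = 0.5645 * 100
Yield = 56.45%


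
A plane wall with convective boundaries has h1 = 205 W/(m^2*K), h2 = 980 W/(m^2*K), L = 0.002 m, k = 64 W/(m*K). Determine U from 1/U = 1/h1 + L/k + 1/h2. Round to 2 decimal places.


1/U = 1/h1 + L/k + 1/h2
1/U = 1/205 + 0.002/64 + 1/980
1/U = 0.0048780488 + 3.125e-05 + 0.0010204082
1/U = 0.005929707
U = 168.64 W/(m^2*K)


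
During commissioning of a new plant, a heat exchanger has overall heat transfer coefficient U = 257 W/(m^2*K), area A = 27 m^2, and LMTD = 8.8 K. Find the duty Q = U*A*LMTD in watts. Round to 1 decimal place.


Q = U * A * LMTD
Q = 257 * 27 * 8.8
Q = 61063.2 W


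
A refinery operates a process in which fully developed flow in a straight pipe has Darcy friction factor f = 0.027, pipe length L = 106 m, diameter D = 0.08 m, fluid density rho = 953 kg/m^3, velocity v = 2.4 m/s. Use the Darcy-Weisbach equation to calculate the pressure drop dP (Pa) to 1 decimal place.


dP = f * (L/D) * (rho*v^2/2)
dP = 0.027 * (106/0.08) * (953*2.4^2/2)
L/D = 1325.0
rho*v^2/2 = 953*5.76/2 = 2744.64
dP = 0.027 * 1325.0 * 2744.64
dP = 98189.5 Pa


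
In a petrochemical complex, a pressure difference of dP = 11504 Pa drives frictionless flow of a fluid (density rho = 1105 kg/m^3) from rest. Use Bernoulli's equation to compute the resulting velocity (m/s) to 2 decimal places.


v = sqrt(2*dP/rho)
v = sqrt(2*11504/1105)
v = sqrt(20.821719)
v = 4.56 m/s


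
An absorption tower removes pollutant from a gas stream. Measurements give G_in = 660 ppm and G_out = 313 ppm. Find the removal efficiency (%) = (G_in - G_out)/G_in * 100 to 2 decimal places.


Efficiency = (G_in - G_out) / G_in * 100%
Efficiency = (660 - 313) / 660 * 100
Efficiency = 347 / 660 * 100
Efficiency = 52.58%


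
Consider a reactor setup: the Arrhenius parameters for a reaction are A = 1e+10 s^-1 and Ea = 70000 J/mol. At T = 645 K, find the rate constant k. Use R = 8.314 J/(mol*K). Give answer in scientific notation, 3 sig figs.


k = A * exp(-Ea/(R*T))
k = 1e+10 * exp(-70000 / (8.314 * 645))
k = 1e+10 * exp(-13.05354)
k = 2.14e+04


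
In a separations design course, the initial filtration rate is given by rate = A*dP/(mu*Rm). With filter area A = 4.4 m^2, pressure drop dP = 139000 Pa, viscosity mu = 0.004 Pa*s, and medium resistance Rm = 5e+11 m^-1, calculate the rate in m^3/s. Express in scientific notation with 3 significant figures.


rate = A * dP / (mu * Rm)
rate = 4.4 * 139000 / (0.004 * 5e+11)
rate = 611600.0 / 2.000e+09
rate = 3.06e-04 m^3/s


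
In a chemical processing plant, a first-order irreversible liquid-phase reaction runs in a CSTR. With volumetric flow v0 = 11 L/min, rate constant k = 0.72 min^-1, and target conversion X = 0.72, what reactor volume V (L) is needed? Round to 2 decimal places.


V = v0 * X / (k * (1 - X))
V = 11 * 0.72 / (0.72 * (1 - 0.72))
V = 7.92 / (0.72 * 0.28)
V = 7.92 / 0.2016
V = 39.29 L


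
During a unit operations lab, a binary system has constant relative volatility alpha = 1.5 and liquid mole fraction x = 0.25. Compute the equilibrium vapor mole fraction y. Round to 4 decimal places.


y = alpha*x / (1 + (alpha-1)*x)
y = 1.5*0.25 / (1 + (1.5-1)*0.25)
y = 0.375 / (1 + 0.125)
y = 0.375 / 1.125
y = 0.3333


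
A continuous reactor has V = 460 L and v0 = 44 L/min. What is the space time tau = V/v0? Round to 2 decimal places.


tau = V / v0
tau = 460 / 44
tau = 10.45 min


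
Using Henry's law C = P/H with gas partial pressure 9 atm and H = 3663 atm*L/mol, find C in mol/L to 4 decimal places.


C = P / H
C = 9 / 3663
C = 0.0025 mol/L


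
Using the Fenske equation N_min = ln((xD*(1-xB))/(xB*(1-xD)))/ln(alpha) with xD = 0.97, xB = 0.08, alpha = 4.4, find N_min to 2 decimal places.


N_min = ln((xD*(1-xB))/(xB*(1-xD))) / ln(alpha)
Numerator inside ln: 0.8924 / 0.0024 = 371.833333
ln(371.833333) = 5.918446
ln(alpha) = ln(4.4) = 1.481605
N_min = 5.918446 / 1.481605 = 3.99


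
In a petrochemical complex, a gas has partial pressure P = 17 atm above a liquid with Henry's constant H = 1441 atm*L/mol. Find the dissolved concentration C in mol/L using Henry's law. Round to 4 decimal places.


C = P / H
C = 17 / 1441
C = 0.0118 mol/L


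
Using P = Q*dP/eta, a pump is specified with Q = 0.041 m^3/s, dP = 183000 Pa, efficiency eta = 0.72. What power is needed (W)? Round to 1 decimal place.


P = Q * dP / eta
P = 0.041 * 183000 / 0.72
P = 7503.0 / 0.72
P = 10420.8 W


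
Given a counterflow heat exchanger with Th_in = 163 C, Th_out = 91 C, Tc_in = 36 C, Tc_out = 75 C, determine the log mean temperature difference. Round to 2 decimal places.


dT1 = Th_in - Tc_out = 163 - 75 = 88
dT2 = Th_out - Tc_in = 91 - 36 = 55
LMTD = (dT1 - dT2) / ln(dT1/dT2)
LMTD = (88 - 55) / ln(88/55)
LMTD = 70.21 K


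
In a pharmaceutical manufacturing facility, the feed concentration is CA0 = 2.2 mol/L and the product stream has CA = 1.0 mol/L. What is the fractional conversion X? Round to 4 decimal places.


X = (CA0 - CA) / CA0
X = (2.2 - 1.0) / 2.2
X = 1.2 / 2.2
X = 0.5455


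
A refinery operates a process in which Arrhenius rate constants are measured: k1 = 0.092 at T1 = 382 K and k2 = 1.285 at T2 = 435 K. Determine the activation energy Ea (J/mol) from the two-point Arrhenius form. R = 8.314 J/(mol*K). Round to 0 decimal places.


Ea = R * ln(k2/k1) / (1/T1 - 1/T2)
ln(k2/k1) = ln(1.285/0.092) = 2.6367254
1/T1 - 1/T2 = 1/382 - 1/435 = 0.000318950472
Ea = 8.314 * 2.6367254 / 0.000318950472
Ea = 68731 J/mol


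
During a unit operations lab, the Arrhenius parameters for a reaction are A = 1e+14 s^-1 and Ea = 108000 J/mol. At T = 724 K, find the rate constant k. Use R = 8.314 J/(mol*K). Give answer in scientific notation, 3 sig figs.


k = A * exp(-Ea/(R*T))
k = 1e+14 * exp(-108000 / (8.314 * 724))
k = 1e+14 * exp(-17.942178)
k = 1.61e+06


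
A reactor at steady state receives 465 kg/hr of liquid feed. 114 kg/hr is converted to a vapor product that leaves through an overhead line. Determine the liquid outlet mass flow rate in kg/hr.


Steady-state mass balance on the main outlet: F_out = F_in - F_removed
F_out = 465 - 114
F_out = 351 kg/hr


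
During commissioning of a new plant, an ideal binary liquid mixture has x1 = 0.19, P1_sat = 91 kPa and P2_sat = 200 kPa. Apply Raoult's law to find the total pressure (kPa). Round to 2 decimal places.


P = x1*P1_sat + x2*P2_sat
x2 = 1 - x1 = 1 - 0.19 = 0.81
P = 0.19*91 + 0.81*200
P = 17.29 + 162.0
P = 179.29 kPa


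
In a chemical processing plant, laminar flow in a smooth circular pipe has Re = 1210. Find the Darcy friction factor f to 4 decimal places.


f = 64 / Re
f = 64 / 1210
f = 0.0529


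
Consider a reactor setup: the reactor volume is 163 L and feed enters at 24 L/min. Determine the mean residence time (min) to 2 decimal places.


tau = V / v0
tau = 163 / 24
tau = 6.79 min


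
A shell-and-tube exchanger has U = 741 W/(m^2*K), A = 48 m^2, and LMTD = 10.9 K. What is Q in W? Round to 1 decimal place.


Q = U * A * LMTD
Q = 741 * 48 * 10.9
Q = 387691.2 W


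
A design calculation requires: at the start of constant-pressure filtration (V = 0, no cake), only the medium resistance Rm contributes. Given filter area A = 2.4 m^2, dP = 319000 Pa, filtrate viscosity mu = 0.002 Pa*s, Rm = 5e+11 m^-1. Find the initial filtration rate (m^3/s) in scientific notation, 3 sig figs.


rate = A * dP / (mu * Rm)
rate = 2.4 * 319000 / (0.002 * 5e+11)
rate = 765600.0 / 1.000e+09
rate = 7.66e-04 m^3/s


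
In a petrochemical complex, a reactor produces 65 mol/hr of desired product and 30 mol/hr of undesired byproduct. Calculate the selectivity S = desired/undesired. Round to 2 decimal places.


S = desired product rate / undesired product rate
S = 65 / 30
S = 2.17


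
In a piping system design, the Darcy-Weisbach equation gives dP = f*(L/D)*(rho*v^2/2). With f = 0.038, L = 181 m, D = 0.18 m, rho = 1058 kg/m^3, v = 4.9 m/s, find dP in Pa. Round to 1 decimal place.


dP = f * (L/D) * (rho*v^2/2)
dP = 0.038 * (181/0.18) * (1058*4.9^2/2)
L/D = 1005.55555556
rho*v^2/2 = 1058*24.01/2 = 12701.29
dP = 0.038 * 1005.55555556 * 12701.29
dP = 485330.4 Pa


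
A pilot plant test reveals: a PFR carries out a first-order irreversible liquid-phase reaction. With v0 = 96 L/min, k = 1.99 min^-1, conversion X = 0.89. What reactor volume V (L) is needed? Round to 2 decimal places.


V = (v0/k) * ln(1/(1-X))
V = (96/1.99) * ln(1/(1-0.89))
V = 48.241206 * ln(9.090909)
V = 48.241206 * 2.207275
V = 106.48 L


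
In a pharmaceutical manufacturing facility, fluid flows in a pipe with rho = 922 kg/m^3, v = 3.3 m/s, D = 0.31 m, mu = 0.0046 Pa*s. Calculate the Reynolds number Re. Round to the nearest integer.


Re = rho * v * D / mu
Re = 922 * 3.3 * 0.31 / 0.0046
Re = 943.206 / 0.0046
Re = 205045


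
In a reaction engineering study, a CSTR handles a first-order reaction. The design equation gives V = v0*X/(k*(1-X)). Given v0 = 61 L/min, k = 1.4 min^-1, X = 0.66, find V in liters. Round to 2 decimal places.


V = v0 * X / (k * (1 - X))
V = 61 * 0.66 / (1.4 * (1 - 0.66))
V = 40.26 / (1.4 * 0.34)
V = 40.26 / 0.476
V = 84.58 L


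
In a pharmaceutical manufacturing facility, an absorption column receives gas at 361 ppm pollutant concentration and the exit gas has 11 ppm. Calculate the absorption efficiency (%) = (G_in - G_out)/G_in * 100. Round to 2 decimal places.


Efficiency = (G_in - G_out) / G_in * 100%
Efficiency = (361 - 11) / 361 * 100
Efficiency = 350 / 361 * 100
Efficiency = 96.95%


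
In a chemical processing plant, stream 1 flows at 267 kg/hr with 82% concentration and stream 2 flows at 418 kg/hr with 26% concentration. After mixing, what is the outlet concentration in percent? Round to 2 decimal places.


Mass balance on solute: F1*x1 + F2*x2 = F3*x3
F3 = F1 + F2 = 267 + 418 = 685 kg/hr
x3 = (F1*x1 + F2*x2)/F3
x3 = (267*0.82 + 418*0.26) / 685
x3 = 47.83%


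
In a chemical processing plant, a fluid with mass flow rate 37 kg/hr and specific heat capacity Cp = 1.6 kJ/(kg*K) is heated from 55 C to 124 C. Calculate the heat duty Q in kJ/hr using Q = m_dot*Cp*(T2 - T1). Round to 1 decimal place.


Q = m_dot * Cp * (T2 - T1)
Q = 37 * 1.6 * (124 - 55)
Q = 37 * 1.6 * 69
Q = 4084.8 kJ/hr


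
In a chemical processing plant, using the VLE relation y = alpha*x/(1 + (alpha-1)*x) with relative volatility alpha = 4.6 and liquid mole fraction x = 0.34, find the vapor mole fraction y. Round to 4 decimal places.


y = alpha*x / (1 + (alpha-1)*x)
y = 4.6*0.34 / (1 + (4.6-1)*0.34)
y = 1.564 / (1 + 1.224)
y = 1.564 / 2.224
y = 0.7032


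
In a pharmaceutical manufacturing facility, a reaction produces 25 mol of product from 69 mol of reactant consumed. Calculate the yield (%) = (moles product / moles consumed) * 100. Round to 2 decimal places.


Yield = (moles product / moles consumed) * 100%
Yield = (25 / 69) * 100
Yield = 0.3623 * 100
Yield = 36.23%


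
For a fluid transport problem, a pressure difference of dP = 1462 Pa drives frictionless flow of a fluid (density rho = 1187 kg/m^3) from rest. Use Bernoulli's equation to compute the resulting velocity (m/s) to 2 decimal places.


v = sqrt(2*dP/rho)
v = sqrt(2*1462/1187)
v = sqrt(2.463353)
v = 1.57 m/s


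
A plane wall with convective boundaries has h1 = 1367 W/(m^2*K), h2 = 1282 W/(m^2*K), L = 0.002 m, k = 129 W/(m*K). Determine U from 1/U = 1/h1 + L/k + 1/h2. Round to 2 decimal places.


1/U = 1/h1 + L/k + 1/h2
1/U = 1/1367 + 0.002/129 + 1/1282
1/U = 0.0007315289 + 1.55039e-05 + 0.0007800312
1/U = 0.001527064
U = 654.85 W/(m^2*K)


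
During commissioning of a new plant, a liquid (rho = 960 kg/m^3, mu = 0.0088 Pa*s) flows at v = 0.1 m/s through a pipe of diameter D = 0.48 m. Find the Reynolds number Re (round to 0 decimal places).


Re = rho * v * D / mu
Re = 960 * 0.1 * 0.48 / 0.0088
Re = 46.08 / 0.0088
Re = 5236


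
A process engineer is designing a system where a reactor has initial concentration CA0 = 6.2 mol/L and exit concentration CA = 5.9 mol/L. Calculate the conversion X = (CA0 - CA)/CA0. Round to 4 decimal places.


X = (CA0 - CA) / CA0
X = (6.2 - 5.9) / 6.2
X = 0.3 / 6.2
X = 0.0484


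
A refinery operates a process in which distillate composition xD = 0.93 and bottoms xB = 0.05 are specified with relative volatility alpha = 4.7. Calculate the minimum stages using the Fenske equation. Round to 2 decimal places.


N_min = ln((xD*(1-xB))/(xB*(1-xD))) / ln(alpha)
Numerator inside ln: 0.8835 / 0.0035 = 252.428571
ln(252.428571) = 5.531128
ln(alpha) = ln(4.7) = 1.547563
N_min = 5.531128 / 1.547563 = 3.57


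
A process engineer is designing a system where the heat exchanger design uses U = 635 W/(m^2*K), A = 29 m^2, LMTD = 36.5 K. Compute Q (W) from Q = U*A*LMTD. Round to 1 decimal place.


Q = U * A * LMTD
Q = 635 * 29 * 36.5
Q = 672147.5 W


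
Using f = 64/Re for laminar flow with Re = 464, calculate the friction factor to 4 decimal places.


f = 64 / Re
f = 64 / 464
f = 0.1379


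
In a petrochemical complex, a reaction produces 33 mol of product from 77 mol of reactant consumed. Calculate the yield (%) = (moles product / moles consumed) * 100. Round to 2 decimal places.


Yield = (moles product / moles consumed) * 100%
Yield = (33 / 77) * 100
Yield = 0.4286 * 100
Yield = 42.86%


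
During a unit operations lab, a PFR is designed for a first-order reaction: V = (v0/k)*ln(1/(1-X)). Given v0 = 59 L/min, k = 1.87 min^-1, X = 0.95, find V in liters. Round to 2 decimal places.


V = (v0/k) * ln(1/(1-X))
V = (59/1.87) * ln(1/(1-0.95))
V = 31.550802 * ln(20.0)
V = 31.550802 * 2.995732
V = 94.52 L


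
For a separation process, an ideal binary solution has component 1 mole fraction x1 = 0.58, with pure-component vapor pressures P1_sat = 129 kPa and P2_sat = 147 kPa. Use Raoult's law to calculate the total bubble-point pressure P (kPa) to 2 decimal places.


P = x1*P1_sat + x2*P2_sat
x2 = 1 - x1 = 1 - 0.58 = 0.42
P = 0.58*129 + 0.42*147
P = 74.82 + 61.74
P = 136.56 kPa


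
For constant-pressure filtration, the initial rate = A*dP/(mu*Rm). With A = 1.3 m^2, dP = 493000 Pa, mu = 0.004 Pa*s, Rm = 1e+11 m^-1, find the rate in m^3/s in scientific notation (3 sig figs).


rate = A * dP / (mu * Rm)
rate = 1.3 * 493000 / (0.004 * 1e+11)
rate = 640900.0 / 4.000e+08
rate = 1.60e-03 m^3/s


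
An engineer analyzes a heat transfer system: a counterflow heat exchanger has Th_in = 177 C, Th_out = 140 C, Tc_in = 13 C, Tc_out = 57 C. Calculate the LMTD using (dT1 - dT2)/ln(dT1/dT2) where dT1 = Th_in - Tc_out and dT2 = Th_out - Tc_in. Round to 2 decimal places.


dT1 = Th_in - Tc_out = 177 - 57 = 120
dT2 = Th_out - Tc_in = 140 - 13 = 127
LMTD = (dT1 - dT2) / ln(dT1/dT2)
LMTD = (120 - 127) / ln(120/127)
LMTD = 123.47 K


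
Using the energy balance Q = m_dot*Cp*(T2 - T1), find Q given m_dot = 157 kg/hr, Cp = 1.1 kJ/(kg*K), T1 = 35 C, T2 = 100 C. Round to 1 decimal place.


Q = m_dot * Cp * (T2 - T1)
Q = 157 * 1.1 * (100 - 35)
Q = 157 * 1.1 * 65
Q = 11225.5 kJ/hr


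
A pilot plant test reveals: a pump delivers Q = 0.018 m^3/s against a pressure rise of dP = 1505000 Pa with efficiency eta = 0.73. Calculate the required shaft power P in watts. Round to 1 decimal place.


P = Q * dP / eta
P = 0.018 * 1505000 / 0.73
P = 27090.0 / 0.73
P = 37109.6 W


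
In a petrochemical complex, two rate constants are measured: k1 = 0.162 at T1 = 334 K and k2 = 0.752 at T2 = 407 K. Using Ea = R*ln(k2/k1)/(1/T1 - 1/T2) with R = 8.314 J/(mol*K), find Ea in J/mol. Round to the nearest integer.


Ea = R * ln(k2/k1) / (1/T1 - 1/T2)
ln(k2/k1) = ln(0.752/0.162) = 1.53514
1/T1 - 1/T2 = 1/334 - 1/407 = 0.000537009519
Ea = 8.314 * 1.53514 / 0.000537009519
Ea = 23767 J/mol


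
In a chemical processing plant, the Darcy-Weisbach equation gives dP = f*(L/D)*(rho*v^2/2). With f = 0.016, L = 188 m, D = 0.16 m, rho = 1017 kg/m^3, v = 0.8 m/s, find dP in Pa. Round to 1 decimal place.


dP = f * (L/D) * (rho*v^2/2)
dP = 0.016 * (188/0.16) * (1017*0.8^2/2)
L/D = 1175.0
rho*v^2/2 = 1017*0.64/2 = 325.44
dP = 0.016 * 1175.0 * 325.44
dP = 6118.3 Pa


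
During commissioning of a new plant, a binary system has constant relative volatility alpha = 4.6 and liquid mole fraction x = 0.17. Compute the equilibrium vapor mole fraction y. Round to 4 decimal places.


y = alpha*x / (1 + (alpha-1)*x)
y = 4.6*0.17 / (1 + (4.6-1)*0.17)
y = 0.782 / (1 + 0.612)
y = 0.782 / 1.612
y = 0.4851


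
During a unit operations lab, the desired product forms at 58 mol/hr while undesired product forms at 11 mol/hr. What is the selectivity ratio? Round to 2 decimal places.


S = desired product rate / undesired product rate
S = 58 / 11
S = 5.27


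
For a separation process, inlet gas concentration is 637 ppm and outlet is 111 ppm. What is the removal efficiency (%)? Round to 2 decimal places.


Efficiency = (G_in - G_out) / G_in * 100%
Efficiency = (637 - 111) / 637 * 100
Efficiency = 526 / 637 * 100
Efficiency = 82.57%


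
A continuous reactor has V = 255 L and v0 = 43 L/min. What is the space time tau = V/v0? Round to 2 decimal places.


tau = V / v0
tau = 255 / 43
tau = 5.93 min


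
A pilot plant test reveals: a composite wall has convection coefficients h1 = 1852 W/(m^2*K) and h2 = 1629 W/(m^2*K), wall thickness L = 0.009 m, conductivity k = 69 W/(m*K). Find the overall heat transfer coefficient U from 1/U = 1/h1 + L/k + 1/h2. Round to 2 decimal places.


1/U = 1/h1 + L/k + 1/h2
1/U = 1/1852 + 0.009/69 + 1/1629
1/U = 0.0005399568 + 0.0001304348 + 0.0006138735
1/U = 0.0012842651
U = 778.66 W/(m^2*K)


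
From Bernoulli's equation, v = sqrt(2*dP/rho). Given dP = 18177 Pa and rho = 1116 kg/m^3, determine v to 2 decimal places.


v = sqrt(2*dP/rho)
v = sqrt(2*18177/1116)
v = sqrt(32.575269)
v = 5.71 m/s


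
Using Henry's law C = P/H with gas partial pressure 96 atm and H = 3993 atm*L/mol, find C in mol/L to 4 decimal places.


C = P / H
C = 96 / 3993
C = 0.0240 mol/L


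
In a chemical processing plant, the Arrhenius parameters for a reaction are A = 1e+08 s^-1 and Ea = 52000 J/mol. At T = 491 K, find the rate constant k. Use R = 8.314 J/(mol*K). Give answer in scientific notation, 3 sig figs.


k = A * exp(-Ea/(R*T))
k = 1e+08 * exp(-52000 / (8.314 * 491))
k = 1e+08 * exp(-12.738311)
k = 2.94e+02


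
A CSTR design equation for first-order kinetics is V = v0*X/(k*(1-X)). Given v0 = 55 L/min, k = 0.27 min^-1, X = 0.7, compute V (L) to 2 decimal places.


V = v0 * X / (k * (1 - X))
V = 55 * 0.7 / (0.27 * (1 - 0.7))
V = 38.5 / (0.27 * 0.3)
V = 38.5 / 0.081
V = 475.31 L


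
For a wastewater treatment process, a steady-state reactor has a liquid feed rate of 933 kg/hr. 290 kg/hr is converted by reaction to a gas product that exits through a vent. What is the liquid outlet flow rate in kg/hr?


Steady-state mass balance on the main outlet: F_out = F_in - F_removed
F_out = 933 - 290
F_out = 643 kg/hr


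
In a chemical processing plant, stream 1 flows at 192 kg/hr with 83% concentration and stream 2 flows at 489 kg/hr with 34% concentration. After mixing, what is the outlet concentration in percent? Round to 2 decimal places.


Mass balance on solute: F1*x1 + F2*x2 = F3*x3
F3 = F1 + F2 = 192 + 489 = 681 kg/hr
x3 = (F1*x1 + F2*x2)/F3
x3 = (192*0.83 + 489*0.34) / 681
x3 = 47.81%


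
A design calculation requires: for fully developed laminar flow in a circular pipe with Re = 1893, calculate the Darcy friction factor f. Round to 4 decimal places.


f = 64 / Re
f = 64 / 1893
f = 0.0338


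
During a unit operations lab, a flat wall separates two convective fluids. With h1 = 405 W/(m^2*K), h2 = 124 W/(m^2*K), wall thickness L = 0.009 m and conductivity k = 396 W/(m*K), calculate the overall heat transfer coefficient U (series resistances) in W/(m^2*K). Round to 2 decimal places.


1/U = 1/h1 + L/k + 1/h2
1/U = 1/405 + 0.009/396 + 1/124
1/U = 0.0024691358 + 2.27273e-05 + 0.0080645161
1/U = 0.0105563792
U = 94.73 W/(m^2*K)


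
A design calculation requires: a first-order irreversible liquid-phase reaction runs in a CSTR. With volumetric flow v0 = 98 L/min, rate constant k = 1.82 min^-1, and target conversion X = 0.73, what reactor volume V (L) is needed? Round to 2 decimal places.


V = v0 * X / (k * (1 - X))
V = 98 * 0.73 / (1.82 * (1 - 0.73))
V = 71.54 / (1.82 * 0.27)
V = 71.54 / 0.4914
V = 145.58 L


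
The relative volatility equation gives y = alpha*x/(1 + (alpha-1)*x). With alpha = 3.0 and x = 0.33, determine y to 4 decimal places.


y = alpha*x / (1 + (alpha-1)*x)
y = 3.0*0.33 / (1 + (3.0-1)*0.33)
y = 0.99 / (1 + 0.66)
y = 0.99 / 1.66
y = 0.5964


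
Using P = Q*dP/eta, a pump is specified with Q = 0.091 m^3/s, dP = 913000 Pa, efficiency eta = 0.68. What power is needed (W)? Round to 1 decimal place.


P = Q * dP / eta
P = 0.091 * 913000 / 0.68
P = 83083.0 / 0.68
P = 122180.9 W


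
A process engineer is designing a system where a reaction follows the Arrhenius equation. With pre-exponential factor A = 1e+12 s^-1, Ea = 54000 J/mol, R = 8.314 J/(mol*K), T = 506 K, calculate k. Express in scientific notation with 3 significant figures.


k = A * exp(-Ea/(R*T))
k = 1e+12 * exp(-54000 / (8.314 * 506))
k = 1e+12 * exp(-12.836104)
k = 2.66e+06


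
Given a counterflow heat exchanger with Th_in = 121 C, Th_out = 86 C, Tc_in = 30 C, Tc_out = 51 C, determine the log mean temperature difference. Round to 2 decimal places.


dT1 = Th_in - Tc_out = 121 - 51 = 70
dT2 = Th_out - Tc_in = 86 - 30 = 56
LMTD = (dT1 - dT2) / ln(dT1/dT2)
LMTD = (70 - 56) / ln(70/56)
LMTD = 62.74 K


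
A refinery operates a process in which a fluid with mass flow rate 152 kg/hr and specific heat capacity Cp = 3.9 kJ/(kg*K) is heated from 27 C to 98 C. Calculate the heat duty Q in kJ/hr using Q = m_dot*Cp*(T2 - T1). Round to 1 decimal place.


Q = m_dot * Cp * (T2 - T1)
Q = 152 * 3.9 * (98 - 27)
Q = 152 * 3.9 * 71
Q = 42088.8 kJ/hr


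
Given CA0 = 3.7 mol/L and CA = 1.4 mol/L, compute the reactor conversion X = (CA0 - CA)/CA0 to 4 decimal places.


X = (CA0 - CA) / CA0
X = (3.7 - 1.4) / 3.7
X = 2.3 / 3.7
X = 0.6216


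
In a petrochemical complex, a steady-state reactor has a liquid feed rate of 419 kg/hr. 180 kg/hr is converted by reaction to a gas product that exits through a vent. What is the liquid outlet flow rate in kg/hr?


Steady-state mass balance on the main outlet: F_out = F_in - F_removed
F_out = 419 - 180
F_out = 239 kg/hr


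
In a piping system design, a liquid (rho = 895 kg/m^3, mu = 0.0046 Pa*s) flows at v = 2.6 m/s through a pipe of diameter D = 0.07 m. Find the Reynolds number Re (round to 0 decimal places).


Re = rho * v * D / mu
Re = 895 * 2.6 * 0.07 / 0.0046
Re = 162.89 / 0.0046
Re = 35411


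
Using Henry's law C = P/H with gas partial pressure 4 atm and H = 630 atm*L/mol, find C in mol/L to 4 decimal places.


C = P / H
C = 4 / 630
C = 0.0063 mol/L


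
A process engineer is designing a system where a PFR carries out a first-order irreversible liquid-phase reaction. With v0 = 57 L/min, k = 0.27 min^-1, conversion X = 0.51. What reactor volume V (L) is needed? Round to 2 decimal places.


V = (v0/k) * ln(1/(1-X))
V = (57/0.27) * ln(1/(1-0.51))
V = 211.111111 * ln(2.040816)
V = 211.111111 * 0.71335
V = 150.60 L


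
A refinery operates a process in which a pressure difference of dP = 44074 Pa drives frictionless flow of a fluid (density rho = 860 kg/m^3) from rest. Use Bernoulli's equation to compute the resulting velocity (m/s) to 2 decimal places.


v = sqrt(2*dP/rho)
v = sqrt(2*44074/860)
v = sqrt(102.497674)
v = 10.12 m/s


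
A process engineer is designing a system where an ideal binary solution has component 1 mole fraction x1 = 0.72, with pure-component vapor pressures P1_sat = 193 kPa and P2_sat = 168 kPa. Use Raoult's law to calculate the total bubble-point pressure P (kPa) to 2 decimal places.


P = x1*P1_sat + x2*P2_sat
x2 = 1 - x1 = 1 - 0.72 = 0.28
P = 0.72*193 + 0.28*168
P = 138.96 + 47.04
P = 186.00 kPa


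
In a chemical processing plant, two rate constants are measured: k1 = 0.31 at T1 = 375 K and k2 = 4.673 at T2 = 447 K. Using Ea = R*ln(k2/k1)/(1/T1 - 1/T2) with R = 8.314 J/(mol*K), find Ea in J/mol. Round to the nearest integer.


Ea = R * ln(k2/k1) / (1/T1 - 1/T2)
ln(k2/k1) = ln(4.673/0.31) = 2.7129842
1/T1 - 1/T2 = 1/375 - 1/447 = 0.000429530201
Ea = 8.314 * 2.7129842 / 0.000429530201
Ea = 52513 J/mol


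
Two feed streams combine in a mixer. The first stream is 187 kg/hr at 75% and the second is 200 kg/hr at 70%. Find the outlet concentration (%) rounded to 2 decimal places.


Mass balance on solute: F1*x1 + F2*x2 = F3*x3
F3 = F1 + F2 = 187 + 200 = 387 kg/hr
x3 = (F1*x1 + F2*x2)/F3
x3 = (187*0.75 + 200*0.7) / 387
x3 = 72.42%


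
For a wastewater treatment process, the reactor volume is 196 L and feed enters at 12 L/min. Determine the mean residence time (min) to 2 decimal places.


tau = V / v0
tau = 196 / 12
tau = 16.33 min


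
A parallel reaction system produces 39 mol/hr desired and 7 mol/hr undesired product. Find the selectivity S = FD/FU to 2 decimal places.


S = desired product rate / undesired product rate
S = 39 / 7
S = 5.57


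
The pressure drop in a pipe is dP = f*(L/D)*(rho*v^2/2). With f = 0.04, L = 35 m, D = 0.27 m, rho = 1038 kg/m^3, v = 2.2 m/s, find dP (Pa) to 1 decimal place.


dP = f * (L/D) * (rho*v^2/2)
dP = 0.04 * (35/0.27) * (1038*2.2^2/2)
L/D = 129.62962963
rho*v^2/2 = 1038*4.84/2 = 2511.96
dP = 0.04 * 129.62962963 * 2511.96
dP = 13025.0 Pa


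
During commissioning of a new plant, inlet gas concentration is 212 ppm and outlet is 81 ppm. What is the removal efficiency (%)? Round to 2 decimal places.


Efficiency = (G_in - G_out) / G_in * 100%
Efficiency = (212 - 81) / 212 * 100
Efficiency = 131 / 212 * 100
Efficiency = 61.79%


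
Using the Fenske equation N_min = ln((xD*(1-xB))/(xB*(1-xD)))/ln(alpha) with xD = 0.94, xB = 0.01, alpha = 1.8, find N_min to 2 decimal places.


N_min = ln((xD*(1-xB))/(xB*(1-xD))) / ln(alpha)
Numerator inside ln: 0.9306 / 0.0006 = 1551.0
ln(1551.0) = 7.346655
ln(alpha) = ln(1.8) = 0.587787
N_min = 7.346655 / 0.587787 = 12.50


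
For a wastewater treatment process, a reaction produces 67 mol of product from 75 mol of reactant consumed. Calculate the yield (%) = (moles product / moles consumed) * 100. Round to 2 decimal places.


Yield = (moles product / moles consumed) * 100%
Yield = (67 / 75) * 100
Yield = 0.8933 * 100
Yield = 89.33%


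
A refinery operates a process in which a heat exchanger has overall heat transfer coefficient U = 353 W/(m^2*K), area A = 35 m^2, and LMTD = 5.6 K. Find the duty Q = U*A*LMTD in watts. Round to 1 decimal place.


Q = U * A * LMTD
Q = 353 * 35 * 5.6
Q = 69188.0 W


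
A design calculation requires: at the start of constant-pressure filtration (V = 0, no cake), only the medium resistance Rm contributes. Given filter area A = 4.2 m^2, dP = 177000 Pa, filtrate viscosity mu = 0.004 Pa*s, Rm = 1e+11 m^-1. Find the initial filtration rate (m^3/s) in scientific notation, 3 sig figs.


rate = A * dP / (mu * Rm)
rate = 4.2 * 177000 / (0.004 * 1e+11)
rate = 743400.0 / 4.000e+08
rate = 1.86e-03 m^3/s


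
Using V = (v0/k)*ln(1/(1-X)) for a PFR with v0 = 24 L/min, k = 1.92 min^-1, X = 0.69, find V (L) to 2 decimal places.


V = (v0/k) * ln(1/(1-X))
V = (24/1.92) * ln(1/(1-0.69))
V = 12.5 * ln(3.225806)
V = 12.5 * 1.171183
V = 14.64 L


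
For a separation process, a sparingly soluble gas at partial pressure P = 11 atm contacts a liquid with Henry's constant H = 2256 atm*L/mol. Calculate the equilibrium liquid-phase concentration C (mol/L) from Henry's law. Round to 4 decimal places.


C = P / H
C = 11 / 2256
C = 0.0049 mol/L
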